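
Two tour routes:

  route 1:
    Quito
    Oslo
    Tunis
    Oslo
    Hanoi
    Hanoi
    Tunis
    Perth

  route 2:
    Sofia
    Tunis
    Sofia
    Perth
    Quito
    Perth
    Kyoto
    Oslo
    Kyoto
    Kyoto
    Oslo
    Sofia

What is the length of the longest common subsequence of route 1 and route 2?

Pick Quito at route 1[1]=route 2[5] → Oslo at route 1[2]=route 2[8] → Oslo at route 1[4]=route 2[11]; all 3 stops appear in both, in order, and the DP table's final entry dp[8][12] is also 3, so no common subsequence is longer.

3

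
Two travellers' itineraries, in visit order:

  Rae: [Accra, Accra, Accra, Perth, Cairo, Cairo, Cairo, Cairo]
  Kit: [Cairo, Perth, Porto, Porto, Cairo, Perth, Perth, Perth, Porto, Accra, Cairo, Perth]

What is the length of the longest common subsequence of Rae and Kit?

Match Perth [4,2] → Cairo [5,5] → Cairo [6,11] — 3 stops in the same relative order in both. The LCS DP gives dp[8][12] = 3, so this is optimal.

3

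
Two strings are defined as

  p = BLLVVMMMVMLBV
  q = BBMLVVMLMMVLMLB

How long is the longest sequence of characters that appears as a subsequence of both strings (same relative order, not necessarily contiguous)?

Pick B (p #1, q #2), then L (p #3, q #4), then V (p #4, q #5), then V (p #5, q #6), then M (p #6, q #7), then M (p #7, q #9), then M (p #8, q #10), then V (p #9, q #11), then M (p #10, q #13), then L (p #11, q #14), then B (p #12, q #15); all 11 characters appear in both, in order. dp[13][15] = 11 confirms this is the maximum.

11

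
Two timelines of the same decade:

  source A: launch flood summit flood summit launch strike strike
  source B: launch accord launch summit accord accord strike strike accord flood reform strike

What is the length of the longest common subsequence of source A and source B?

4

One common subsequence of length 4: launch [1,3], then summit [3,4], then flood [4,10], then strike [8,12]. Since dp[8][12] = 4, nothing longer is possible.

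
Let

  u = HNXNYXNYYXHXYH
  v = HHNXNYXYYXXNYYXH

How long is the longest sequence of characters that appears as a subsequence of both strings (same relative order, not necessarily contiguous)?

12

Pick H [1,2], N [2,3], X [3,4], N [4,5], Y [5,6], X [6,7], Y [8,8], Y [9,9], X [10,10], X [12,11], Y [13,14], H [14,16]; all 12 characters appear in both, in order. dp[14][16] = 12 confirms this is the maximum.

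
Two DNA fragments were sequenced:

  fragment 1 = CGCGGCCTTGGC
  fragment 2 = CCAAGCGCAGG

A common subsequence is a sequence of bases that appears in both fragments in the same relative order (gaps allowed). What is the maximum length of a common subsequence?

One common subsequence of length 7: C (fragment 1 #1, fragment 2 #2), G (fragment 1 #2, fragment 2 #5), C (fragment 1 #3, fragment 2 #6), G (fragment 1 #5, fragment 2 #7), C (fragment 1 #6, fragment 2 #8), G (fragment 1 #10, fragment 2 #10), G (fragment 1 #11, fragment 2 #11). Since dp[12][11] = 7, nothing longer is possible.

7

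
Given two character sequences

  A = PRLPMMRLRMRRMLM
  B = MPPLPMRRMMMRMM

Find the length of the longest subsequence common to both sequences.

One common subsequence of length 10: P [1,3] → L [3,4] → P [4,5] → M [6,6] → R [7,7] → R [9,8] → M [10,11] → R [12,12] → M [13,13] → M [15,14]. The LCS DP gives dp[15][14] = 10, so this is optimal.

10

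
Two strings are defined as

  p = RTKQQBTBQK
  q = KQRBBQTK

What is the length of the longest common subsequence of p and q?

Let dp[i][j] be the LCS length of the first i characters of p and the first j characters of q. dp[i][j] = dp[i-1][j-1]+1 when the i-th and j-th characters match, else max(dp[i-1][j], dp[i][j-1]).
    ·  K  Q  R  B  B  Q  T  K
 ·  0  0  0  0  0  0  0  0  0
 R  0  0  0  1  1  1  1  1  1
 T  0  0  0  1  1  1  1  2  2
 K  0  1  1  1  1  1  1  2  3
 Q  0  1  2  2  2  2  2  2  3
 Q  0  1  2  2  2  2  3  3  3
 B  0  1  2  2  3  3  3  3  3
 T  0  1  2  2  3  3  3  4  4
 B  0  1  2  2  3  4  4  4  4
 Q  0  1  2  2  3  4  5  5  5
 K  0  1  2  2  3  4  5  5  6
dp[10][8] = 6. One LCS (by backtracking along matches): KQBBQK.

6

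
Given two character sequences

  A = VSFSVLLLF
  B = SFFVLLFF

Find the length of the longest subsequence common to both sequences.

Pick S [2,1], F [3,3], V [5,4], L [6,5], L [7,6], F [9,8]; all 6 characters appear in both, in order. The LCS DP gives dp[9][8] = 6, so this is optimal.

6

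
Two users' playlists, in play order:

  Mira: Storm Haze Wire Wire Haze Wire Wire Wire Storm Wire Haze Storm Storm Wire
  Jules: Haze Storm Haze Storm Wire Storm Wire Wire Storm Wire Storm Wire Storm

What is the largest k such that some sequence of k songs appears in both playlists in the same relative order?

Pick Storm at Mira[1]=Jules[2]; then Haze at Mira[2]=Jules[3]; then Wire at Mira[3]=Jules[5]; then Wire at Mira[4]=Jules[7]; then Wire at Mira[6]=Jules[8]; then Wire at Mira[8]=Jules[10]; then Storm at Mira[9]=Jules[11]; then Wire at Mira[10]=Jules[12]; then Storm at Mira[13]=Jules[13]; all 9 songs appear in both, in order. Since dp[14][13] = 9, nothing longer is possible.

9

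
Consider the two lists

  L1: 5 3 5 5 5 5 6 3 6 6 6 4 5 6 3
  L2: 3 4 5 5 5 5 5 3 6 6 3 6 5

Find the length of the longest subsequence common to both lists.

10

Pick 5 (L1 #1, L2 #3); then 5 (L1 #3, L2 #4); then 5 (L1 #4, L2 #5); then 5 (L1 #5, L2 #6); then 5 (L1 #6, L2 #7); then 3 (L1 #8, L2 #8); then 6 (L1 #9, L2 #9); then 6 (L1 #10, L2 #10); then 6 (L1 #11, L2 #12); then 5 (L1 #13, L2 #13); all 10 values appear in both, in order, and the DP table's final entry dp[15][13] is also 10, so no common subsequence is longer.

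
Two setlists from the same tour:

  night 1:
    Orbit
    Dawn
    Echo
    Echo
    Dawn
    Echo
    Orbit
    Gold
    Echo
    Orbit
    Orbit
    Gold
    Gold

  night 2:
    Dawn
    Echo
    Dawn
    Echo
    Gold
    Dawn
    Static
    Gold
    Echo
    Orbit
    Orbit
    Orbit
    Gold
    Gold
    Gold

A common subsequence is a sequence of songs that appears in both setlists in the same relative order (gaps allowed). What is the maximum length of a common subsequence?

10

Match Dawn (night 1 #2, night 2 #1), Echo (night 1 #3, night 2 #2), Echo (night 1 #4, night 2 #4), Dawn (night 1 #5, night 2 #6), Echo (night 1 #6, night 2 #9), Orbit (night 1 #7, night 2 #10), Orbit (night 1 #10, night 2 #11), Orbit (night 1 #11, night 2 #12), Gold (night 1 #12, night 2 #14), Gold (night 1 #13, night 2 #15) — 10 songs in the same relative order in both. The LCS DP gives dp[13][15] = 10, so this is optimal.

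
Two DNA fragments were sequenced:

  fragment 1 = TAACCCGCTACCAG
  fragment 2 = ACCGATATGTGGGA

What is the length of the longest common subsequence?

Match A [3,1]; then C [5,2]; then C [6,3]; then G [7,4]; then T [9,6]; then A [10,7]; then A [13,14] — 7 bases in the same relative order in both, and the DP table's final entry dp[14][14] is also 7, so no common subsequence is longer.

7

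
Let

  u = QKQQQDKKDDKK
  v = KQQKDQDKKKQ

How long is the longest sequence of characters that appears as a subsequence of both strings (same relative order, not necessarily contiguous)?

Let dp[i][j] be the LCS length of the first i characters of u and the first j characters of v. dp[i][j] = dp[i-1][j-1]+1 when the i-th and j-th characters match, else max(dp[i-1][j], dp[i][j-1]).
    ·  K  Q  Q  K  D  Q  D  K  K  K  Q
 ·  0  0  0  0  0  0  0  0  0  0  0  0
 Q  0  0  1  1  1  1  1  1  1  1  1  1
 K  0  1  1  1  2  2  2  2  2  2  2  2
 Q  0  1  2  2  2  2  3  3  3  3  3  3
 Q  0  1  2  3  3  3  3  3  3  3  3  4
 Q  0  1  2  3  3  3  4  4  4  4  4  4
 D  0  1  2  3  3  4  4  5  5  5  5  5
 K  0  1  2  3  4  4  4  5  6  6  6  6
 K  0  1  2  3  4  4  4  5  6  7  7  7
 D  0  1  2  3  4  5  5  5  6  7  7  7
 D  0  1  2  3  4  5  5  6  6  7  7  7
 K  0  1  2  3  4  5  5  6  7  7  8  8
 K  0  1  2  3  4  5  5  6  7  8  8  8
dp[12][11] = 8. One LCS (by backtracking along matches): KQQQDKKK.

8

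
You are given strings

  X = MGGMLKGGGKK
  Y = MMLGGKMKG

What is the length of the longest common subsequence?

7

Let dp[i][j] be the LCS length of the first i characters of X and the first j characters of Y. dp[i][j] = dp[i-1][j-1]+1 when the i-th and j-th characters match, else max(dp[i-1][j], dp[i][j-1]).
    ·  M  M  L  G  G  K  M  K  G
 ·  0  0  0  0  0  0  0  0  0  0
 M  0  1  1  1  1  1  1  1  1  1
 G  0  1  1  1  2  2  2  2  2  2
 G  0  1  1  1  2  3  3  3  3  3
 M  0  1  2  2  2  3  3  4  4  4
 L  0  1  2  3  3  3  3  4  4  4
 K  0  1  2  3  3  3  4  4  5  5
 G  0  1  2  3  4  4  4  4  5  6
 G  0  1  2  3  4  5  5  5  5  6
 G  0  1  2  3  4  5  5  5  5  6
 K  0  1  2  3  4  5  6  6  6  6
 K  0  1  2  3  4  5  6  6  7  7
dp[11][9] = 7. One LCS (by backtracking along matches): MMLGGKK.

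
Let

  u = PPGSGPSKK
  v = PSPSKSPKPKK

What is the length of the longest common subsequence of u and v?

One common subsequence of length 6: P (u #1, v #1) → P (u #2, v #3) → S (u #4, v #6) → P (u #6, v #9) → K (u #8, v #10) → K (u #9, v #11), and the DP table's final entry dp[9][11] is also 6, so no common subsequence is longer.

6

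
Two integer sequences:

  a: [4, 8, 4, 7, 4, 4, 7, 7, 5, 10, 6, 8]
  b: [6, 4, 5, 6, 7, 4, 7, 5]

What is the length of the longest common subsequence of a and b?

Match 4 (a #1, b #2), then 7 (a #4, b #5), then 4 (a #6, b #6), then 7 (a #8, b #7), then 5 (a #9, b #8) — 5 values in the same relative order in both. The LCS DP gives dp[12][8] = 5, so this is optimal.

5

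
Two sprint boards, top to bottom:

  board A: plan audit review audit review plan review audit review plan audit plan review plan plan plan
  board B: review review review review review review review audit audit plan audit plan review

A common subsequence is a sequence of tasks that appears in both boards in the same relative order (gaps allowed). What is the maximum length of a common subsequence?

8

Taking review at board A[3]=board B[5]; then review at board A[5]=board B[6]; then review at board A[7]=board B[7]; then audit at board A[8]=board B[9]; then plan at board A[10]=board B[10]; then audit at board A[11]=board B[11]; then plan at board A[12]=board B[12]; then review at board A[13]=board B[13] gives a common subsequence of length 8. The LCS DP gives dp[16][13] = 8, so this is optimal.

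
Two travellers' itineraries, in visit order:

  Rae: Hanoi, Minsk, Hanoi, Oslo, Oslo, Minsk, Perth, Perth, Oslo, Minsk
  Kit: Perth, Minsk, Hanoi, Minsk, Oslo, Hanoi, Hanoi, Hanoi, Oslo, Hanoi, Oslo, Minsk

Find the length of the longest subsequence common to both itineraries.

6

Pick Hanoi (Rae #1, Kit #3), Minsk (Rae #2, Kit #4), Hanoi (Rae #3, Kit #8), Oslo (Rae #4, Kit #9), Oslo (Rae #9, Kit #11), Minsk (Rae #10, Kit #12); all 6 stops appear in both, in order, and the DP table's final entry dp[10][12] is also 6, so no common subsequence is longer.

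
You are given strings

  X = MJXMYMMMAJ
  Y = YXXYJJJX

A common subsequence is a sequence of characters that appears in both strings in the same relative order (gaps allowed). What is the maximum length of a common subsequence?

One common subsequence of length 3: X [3,3] → Y [5,4] → J [10,7]. The LCS DP gives dp[10][8] = 3, so this is optimal.

3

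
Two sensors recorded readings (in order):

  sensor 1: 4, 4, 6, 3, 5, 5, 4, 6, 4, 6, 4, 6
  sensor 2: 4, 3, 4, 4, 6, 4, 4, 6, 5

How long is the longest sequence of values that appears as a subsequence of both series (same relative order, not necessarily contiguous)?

7

Let dp[i][j] be the LCS length of the first i values of sensor 1 and the first j values of sensor 2. dp[i][j] = dp[i-1][j-1]+1 when the i-th and j-th values match, else max(dp[i-1][j], dp[i][j-1]).
    ·  4  3  4  4  6  4  4  6  5
 ·  0  0  0  0  0  0  0  0  0  0
 4  0  1  1  1  1  1  1  1  1  1
 4  0  1  1  2  2  2  2  2  2  2
 6  0  1  1  2  2  3  3  3  3  3
 3  0  1  2  2  2  3  3  3  3  3
 5  0  1  2  2  2  3  3  3  3  4
 5  0  1  2  2  2  3  3  3  3  4
 4  0  1  2  3  3  3  4  4  4  4
 6  0  1  2  3  3  4  4  4  5  5
 4  0  1  2  3  4  4  5  5  5  5
 6  0  1  2  3  4  5  5  5  6  6
 4  0  1  2  3  4  5  6  6  6  6
 6  0  1  2  3  4  5  6  6  7  7
dp[12][9] = 7. One LCS (by backtracking along matches): 4, 4, 4, 6, 4, 4, 6.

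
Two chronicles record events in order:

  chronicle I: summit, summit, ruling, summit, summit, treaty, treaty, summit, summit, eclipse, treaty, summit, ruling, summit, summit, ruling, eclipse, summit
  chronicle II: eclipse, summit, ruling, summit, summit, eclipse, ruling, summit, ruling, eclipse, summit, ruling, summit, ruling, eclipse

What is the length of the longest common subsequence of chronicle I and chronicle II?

11

One common subsequence of length 11: summit (chronicle I #2, chronicle II #2) → ruling (chronicle I #3, chronicle II #3) → summit (chronicle I #4, chronicle II #4) → summit (chronicle I #5, chronicle II #5) → summit (chronicle I #8, chronicle II #8) → eclipse (chronicle I #10, chronicle II #10) → summit (chronicle I #12, chronicle II #11) → ruling (chronicle I #13, chronicle II #12) → summit (chronicle I #15, chronicle II #13) → ruling (chronicle I #16, chronicle II #14) → eclipse (chronicle I #17, chronicle II #15). dp[18][15] = 11 confirms this is the maximum.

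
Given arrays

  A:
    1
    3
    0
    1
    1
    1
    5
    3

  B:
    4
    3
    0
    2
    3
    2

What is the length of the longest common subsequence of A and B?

3

Match 3 at A[2]=B[2], then 0 at A[3]=B[3], then 3 at A[8]=B[5] — 3 values in the same relative order in both, and the DP table's final entry dp[8][6] is also 3, so no common subsequence is longer.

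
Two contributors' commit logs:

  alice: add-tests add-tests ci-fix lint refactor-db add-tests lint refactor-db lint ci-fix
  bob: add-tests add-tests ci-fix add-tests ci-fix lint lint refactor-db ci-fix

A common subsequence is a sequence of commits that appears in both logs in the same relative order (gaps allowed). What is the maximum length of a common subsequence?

One common subsequence of length 7: add-tests [1,2], then add-tests [2,4], then ci-fix [3,5], then lint [4,6], then lint [7,7], then refactor-db [8,8], then ci-fix [10,9], and the DP table's final entry dp[10][9] is also 7, so no common subsequence is longer.

7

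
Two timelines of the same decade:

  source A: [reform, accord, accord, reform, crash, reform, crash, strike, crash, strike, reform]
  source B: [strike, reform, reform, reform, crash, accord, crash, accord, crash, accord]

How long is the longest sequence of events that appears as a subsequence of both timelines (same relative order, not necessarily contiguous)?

Pick reform at source A[1]=source B[3], reform at source A[4]=source B[4], crash at source A[5]=source B[5], crash at source A[7]=source B[7], crash at source A[9]=source B[9]; all 5 events appear in both, in order, and the DP table's final entry dp[11][10] is also 5, so no common subsequence is longer.

5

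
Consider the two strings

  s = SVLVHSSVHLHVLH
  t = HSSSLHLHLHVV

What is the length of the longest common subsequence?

8

Pick S (s #1, t #2), S (s #6, t #3), S (s #7, t #4), H (s #9, t #6), L (s #10, t #7), H (s #11, t #8), L (s #13, t #9), H (s #14, t #10); all 8 characters appear in both, in order. Since dp[14][12] = 8, nothing longer is possible.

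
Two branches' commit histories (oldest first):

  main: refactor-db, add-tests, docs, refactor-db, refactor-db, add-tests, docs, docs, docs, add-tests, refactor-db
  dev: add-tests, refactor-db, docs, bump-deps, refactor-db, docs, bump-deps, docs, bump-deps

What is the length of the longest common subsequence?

Match refactor-db (main #1, dev #2), docs (main #3, dev #3), refactor-db (main #5, dev #5), docs (main #7, dev #6), docs (main #8, dev #8) — 5 commits in the same relative order in both. The LCS DP gives dp[11][9] = 5, so this is optimal.

5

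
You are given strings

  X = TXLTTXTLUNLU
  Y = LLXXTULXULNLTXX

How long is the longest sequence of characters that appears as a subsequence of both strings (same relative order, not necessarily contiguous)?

7

Pick X at X[2]=Y[3] → X at X[6]=Y[4] → T at X[7]=Y[5] → L at X[8]=Y[7] → U at X[9]=Y[9] → N at X[10]=Y[11] → L at X[11]=Y[12]; all 7 characters appear in both, in order. dp[12][15] = 7 confirms this is the maximum.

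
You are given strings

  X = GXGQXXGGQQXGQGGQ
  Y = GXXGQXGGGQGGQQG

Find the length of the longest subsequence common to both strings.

12

Taking G at X[1]=Y[1] → X at X[2]=Y[3] → G at X[3]=Y[4] → Q at X[4]=Y[5] → X at X[6]=Y[6] → G at X[7]=Y[7] → G at X[8]=Y[8] → G at X[12]=Y[9] → Q at X[13]=Y[10] → G at X[14]=Y[11] → G at X[15]=Y[12] → Q at X[16]=Y[14] gives a common subsequence of length 12. dp[16][15] = 12 confirms this is the maximum.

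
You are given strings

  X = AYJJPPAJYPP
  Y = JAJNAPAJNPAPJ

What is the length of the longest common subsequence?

One common subsequence of length 7: A (X #1, Y #2); then J (X #3, Y #3); then P (X #6, Y #6); then A (X #7, Y #7); then J (X #8, Y #8); then P (X #10, Y #10); then P (X #11, Y #12). The LCS DP gives dp[11][13] = 7, so this is optimal.

7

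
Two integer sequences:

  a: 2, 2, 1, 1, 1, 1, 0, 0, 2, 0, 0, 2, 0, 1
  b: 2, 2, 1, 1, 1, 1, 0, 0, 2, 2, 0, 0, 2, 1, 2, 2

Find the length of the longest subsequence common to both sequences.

One common subsequence of length 13: 2 (a #1, b #1); then 2 (a #2, b #2); then 1 (a #3, b #3); then 1 (a #4, b #4); then 1 (a #5, b #5); then 1 (a #6, b #6); then 0 (a #7, b #7); then 0 (a #8, b #8); then 2 (a #9, b #10); then 0 (a #10, b #11); then 0 (a #11, b #12); then 2 (a #12, b #13); then 1 (a #14, b #14), and the DP table's final entry dp[14][16] is also 13, so no common subsequence is longer.

13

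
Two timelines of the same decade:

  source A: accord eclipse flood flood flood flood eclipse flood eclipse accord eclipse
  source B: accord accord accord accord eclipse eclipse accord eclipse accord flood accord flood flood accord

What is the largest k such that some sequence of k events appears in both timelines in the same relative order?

One common subsequence of length 6: accord (source A #1, source B #7); then eclipse (source A #2, source B #8); then flood (source A #3, source B #10); then flood (source A #6, source B #12); then flood (source A #8, source B #13); then accord (source A #10, source B #14). dp[11][14] = 6 confirms this is the maximum.

6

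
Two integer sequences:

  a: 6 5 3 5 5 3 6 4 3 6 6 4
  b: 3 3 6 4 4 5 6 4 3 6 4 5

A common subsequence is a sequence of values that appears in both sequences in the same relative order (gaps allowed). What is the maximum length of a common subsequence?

7

Let dp[i][j] be the LCS length of the first i values of a and the first j values of b. dp[i][j] = dp[i-1][j-1]+1 when the i-th and j-th values match, else max(dp[i-1][j], dp[i][j-1]).
    ·  3  3  6  4  4  5  6  4  3  6  4  5
 ·  0  0  0  0  0  0  0  0  0  0  0  0  0
 6  0  0  0  1  1  1  1  1  1  1  1  1  1
 5  0  0  0  1  1  1  2  2  2  2  2  2  2
 3  0  1  1  1  1  1  2  2  2  3  3  3  3
 5  0  1  1  1  1  1  2  2  2  3  3  3  4
 5  0  1  1  1  1  1  2  2  2  3  3  3  4
 3  0  1  2  2  2  2  2  2  2  3  3  3  4
 6  0  1  2  3  3  3  3  3  3  3  4  4  4
 4  0  1  2  3  4  4  4  4  4  4  4  5  5
 3  0  1  2  3  4  4  4  4  4  5  5  5  5
 6  0  1  2  3  4  4  4  5  5  5  6  6  6
 6  0  1  2  3  4  4  4  5  5  5  6  6  6
 4  0  1  2  3  4  5  5  5  6  6  6  7  7
dp[12][12] = 7. One LCS (by backtracking along matches): 6, 5, 6, 4, 3, 6, 4.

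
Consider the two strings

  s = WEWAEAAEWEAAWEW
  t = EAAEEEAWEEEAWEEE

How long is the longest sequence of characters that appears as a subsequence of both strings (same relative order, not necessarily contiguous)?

9

Match E (s #2, t #1), then A (s #4, t #3), then E (s #5, t #6), then A (s #6, t #7), then E (s #8, t #10), then E (s #10, t #11), then A (s #12, t #12), then W (s #13, t #13), then E (s #14, t #16) — 9 characters in the same relative order in both. Since dp[15][16] = 9, nothing longer is possible.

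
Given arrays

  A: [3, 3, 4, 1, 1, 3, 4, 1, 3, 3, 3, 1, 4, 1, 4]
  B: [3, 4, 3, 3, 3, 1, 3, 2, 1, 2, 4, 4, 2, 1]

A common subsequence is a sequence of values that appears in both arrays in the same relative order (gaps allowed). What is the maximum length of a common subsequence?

One common subsequence of length 9: 3 (A #2, B #1) → 4 (A #3, B #2) → 3 (A #6, B #3) → 3 (A #9, B #4) → 3 (A #10, B #5) → 3 (A #11, B #7) → 1 (A #12, B #9) → 4 (A #13, B #12) → 1 (A #14, B #14). Since dp[15][14] = 9, nothing longer is possible.

9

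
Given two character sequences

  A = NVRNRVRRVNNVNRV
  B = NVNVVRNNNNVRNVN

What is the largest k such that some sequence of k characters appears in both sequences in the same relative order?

Match N at A[1]=B[1] → V at A[2]=B[2] → N at A[4]=B[3] → V at A[6]=B[5] → R at A[7]=B[6] → N at A[10]=B[9] → N at A[11]=B[10] → V at A[12]=B[11] → N at A[13]=B[13] → V at A[15]=B[14] — 10 characters in the same relative order in both. The LCS DP gives dp[15][15] = 10, so this is optimal.

10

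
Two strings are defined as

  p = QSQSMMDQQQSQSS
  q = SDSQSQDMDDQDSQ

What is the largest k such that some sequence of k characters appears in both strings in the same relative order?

8

Taking Q (p #1, q #4), then S (p #2, q #5), then Q (p #3, q #6), then M (p #5, q #8), then D (p #7, q #10), then Q (p #8, q #11), then S (p #11, q #13), then Q (p #12, q #14) gives a common subsequence of length 8. Since dp[14][14] = 8, nothing longer is possible.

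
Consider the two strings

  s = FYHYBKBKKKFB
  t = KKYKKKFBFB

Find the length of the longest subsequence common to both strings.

Let dp[i][j] be the LCS length of the first i characters of s and the first j characters of t. dp[i][j] = dp[i-1][j-1]+1 when the i-th and j-th characters match, else max(dp[i-1][j], dp[i][j-1]).
    ·  K  K  Y  K  K  K  F  B  F  B
 ·  0  0  0  0  0  0  0  0  0  0  0
 F  0  0  0  0  0  0  0  1  1  1  1
 Y  0  0  0  1  1  1  1  1  1  1  1
 H  0  0  0  1  1  1  1  1  1  1  1
 Y  0  0  0  1  1  1  1  1  1  1  1
 B  0  0  0  1  1  1  1  1  2  2  2
 K  0  1  1  1  2  2  2  2  2  2  2
 B  0  1  1  1  2  2  2  2  3  3  3
 K  0  1  2  2  2  3  3  3  3  3  3
 K  0  1  2  2  3  3  4  4  4  4  4
 K  0  1  2  2  3  4  4  4  4  4  4
 F  0  1  2  2  3  4  4  5  5  5  5
 B  0  1  2  2  3  4  4  5  6  6  6
dp[12][10] = 6. One LCS (by backtracking along matches): YKKKFB.

6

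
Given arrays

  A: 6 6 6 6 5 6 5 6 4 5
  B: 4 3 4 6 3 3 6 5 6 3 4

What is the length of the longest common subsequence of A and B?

Taking 6 at A[1]=B[4], then 6 at A[4]=B[7], then 5 at A[5]=B[8], then 6 at A[6]=B[9], then 4 at A[9]=B[11] gives a common subsequence of length 5. Since dp[10][11] = 5, nothing longer is possible.

5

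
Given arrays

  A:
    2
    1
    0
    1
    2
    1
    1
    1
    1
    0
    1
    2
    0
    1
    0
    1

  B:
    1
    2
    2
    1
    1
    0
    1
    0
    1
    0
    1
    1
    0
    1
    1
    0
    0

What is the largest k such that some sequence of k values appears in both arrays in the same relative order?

11

Pick 2 [1,3]; then 1 [2,5]; then 0 [3,6]; then 1 [4,7]; then 1 [6,9]; then 1 [7,11]; then 1 [8,12]; then 1 [9,14]; then 1 [11,15]; then 0 [13,16]; then 0 [15,17]; all 11 values appear in both, in order. dp[16][17] = 11 confirms this is the maximum.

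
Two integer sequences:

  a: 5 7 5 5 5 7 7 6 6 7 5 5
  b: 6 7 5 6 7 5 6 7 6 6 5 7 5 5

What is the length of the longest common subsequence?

Pick 5 (a #1, b #3), then 7 (a #2, b #5), then 5 (a #3, b #6), then 7 (a #7, b #8), then 6 (a #8, b #9), then 6 (a #9, b #10), then 7 (a #10, b #12), then 5 (a #11, b #13), then 5 (a #12, b #14); all 9 values appear in both, in order. dp[12][14] = 9 confirms this is the maximum.

9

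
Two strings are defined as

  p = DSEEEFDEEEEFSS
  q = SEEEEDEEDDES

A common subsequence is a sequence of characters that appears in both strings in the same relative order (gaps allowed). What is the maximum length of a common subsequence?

Pick S at p[2]=q[1]; then E at p[3]=q[3]; then E at p[4]=q[4]; then E at p[5]=q[5]; then D at p[7]=q[6]; then E at p[8]=q[7]; then E at p[9]=q[8]; then E at p[11]=q[11]; then S at p[14]=q[12]; all 9 characters appear in both, in order. The LCS DP gives dp[14][12] = 9, so this is optimal.

9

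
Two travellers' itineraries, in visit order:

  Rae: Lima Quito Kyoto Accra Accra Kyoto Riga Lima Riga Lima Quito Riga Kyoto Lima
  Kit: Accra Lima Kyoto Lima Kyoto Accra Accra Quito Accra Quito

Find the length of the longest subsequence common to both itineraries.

5

Taking Lima [1,4]; then Kyoto [3,5]; then Accra [4,7]; then Accra [5,9]; then Quito [11,10] gives a common subsequence of length 5. The LCS DP gives dp[14][10] = 5, so this is optimal.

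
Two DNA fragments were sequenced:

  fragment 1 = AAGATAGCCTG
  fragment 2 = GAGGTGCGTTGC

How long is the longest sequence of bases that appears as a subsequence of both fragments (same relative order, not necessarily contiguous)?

Let dp[i][j] be the LCS length of the first i bases of fragment 1 and the first j bases of fragment 2. dp[i][j] = dp[i-1][j-1]+1 when the i-th and j-th bases match, else max(dp[i-1][j], dp[i][j-1]).
    ·  G  A  G  G  T  G  C  G  T  T  G  C
 ·  0  0  0  0  0  0  0  0  0  0  0  0  0
 A  0  0  1  1  1  1  1  1  1  1  1  1  1
 A  0  0  1  1  1  1  1  1  1  1  1  1  1
 G  0  1  1  2  2  2  2  2  2  2  2  2  2
 A  0  1  2  2  2  2  2  2  2  2  2  2  2
 T  0  1  2  2  2  3  3  3  3  3  3  3  3
 A  0  1  2  2  2  3  3  3  3  3  3  3  3
 G  0  1  2  3  3  3  4  4  4  4  4  4  4
 C  0  1  2  3  3  3  4  5  5  5  5  5  5
 C  0  1  2  3  3  3  4  5  5  5  5  5  6
 T  0  1  2  3  3  4  4  5  5  6  6  6  6
 G  0  1  2  3  4  4  5  5  6  6  6  7  7
dp[11][12] = 7. One LCS (by backtracking along matches): AGTGCTG.

7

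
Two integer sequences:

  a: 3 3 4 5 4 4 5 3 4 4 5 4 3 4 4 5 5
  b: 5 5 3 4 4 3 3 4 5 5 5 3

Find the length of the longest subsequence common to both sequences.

One common subsequence of length 9: 5 [4,1], then 5 [7,2], then 3 [8,3], then 4 [9,4], then 4 [10,5], then 3 [13,7], then 4 [14,8], then 5 [16,10], then 5 [17,11]. The LCS DP gives dp[17][12] = 9, so this is optimal.

9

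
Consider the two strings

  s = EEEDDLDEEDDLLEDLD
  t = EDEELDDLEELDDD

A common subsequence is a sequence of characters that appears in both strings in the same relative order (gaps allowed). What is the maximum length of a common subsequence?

Pick E [1,1], then E [2,3], then E [3,4], then D [4,6], then D [5,7], then L [6,8], then E [8,9], then E [9,10], then D [11,12], then D [15,13], then D [17,14]; all 11 characters appear in both, in order. The LCS DP gives dp[17][14] = 11, so this is optimal.

11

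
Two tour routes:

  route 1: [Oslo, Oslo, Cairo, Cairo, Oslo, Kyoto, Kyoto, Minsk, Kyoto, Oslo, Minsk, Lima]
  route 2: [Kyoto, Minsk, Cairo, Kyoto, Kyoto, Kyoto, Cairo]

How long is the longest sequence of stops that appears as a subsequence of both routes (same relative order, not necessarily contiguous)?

4

One common subsequence of length 4: Cairo (route 1 #4, route 2 #3), Kyoto (route 1 #6, route 2 #4), Kyoto (route 1 #7, route 2 #5), Kyoto (route 1 #9, route 2 #6). dp[12][7] = 4 confirms this is the maximum.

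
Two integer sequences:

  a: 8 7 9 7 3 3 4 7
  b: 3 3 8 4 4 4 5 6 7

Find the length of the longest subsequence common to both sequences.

Let dp[i][j] be the LCS length of the first i values of a and the first j values of b. dp[i][j] = dp[i-1][j-1]+1 when the i-th and j-th values match, else max(dp[i-1][j], dp[i][j-1]).
    ·  3  3  8  4  4  4  5  6  7
 ·  0  0  0  0  0  0  0  0  0  0
 8  0  0  0  1  1  1  1  1  1  1
 7  0  0  0  1  1  1  1  1  1  2
 9  0  0  0  1  1  1  1  1  1  2
 7  0  0  0  1  1  1  1  1  1  2
 3  0  1  1  1  1  1  1  1  1  2
 3  0  1  2  2  2  2  2  2  2  2
 4  0  1  2  2  3  3  3  3  3  3
 7  0  1  2  2  3  3  3  3  3  4
dp[8][9] = 4. One LCS (by backtracking along matches): 3, 3, 4, 7.

4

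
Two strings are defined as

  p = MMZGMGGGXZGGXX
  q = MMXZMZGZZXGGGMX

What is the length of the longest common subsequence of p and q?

Match M [1,1], then M [2,2], then Z [3,4], then M [5,5], then G [6,7], then G [7,11], then G [8,12], then G [11,13], then X [14,15] — 9 characters in the same relative order in both. The LCS DP gives dp[14][15] = 9, so this is optimal.

9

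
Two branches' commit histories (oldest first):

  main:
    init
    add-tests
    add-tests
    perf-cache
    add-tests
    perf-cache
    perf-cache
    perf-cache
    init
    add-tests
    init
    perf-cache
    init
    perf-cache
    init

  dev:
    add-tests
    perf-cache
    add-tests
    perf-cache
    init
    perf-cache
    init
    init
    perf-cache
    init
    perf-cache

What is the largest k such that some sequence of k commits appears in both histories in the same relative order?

Match add-tests [3,1], then perf-cache [4,2], then add-tests [5,3], then perf-cache [6,4], then perf-cache [8,6], then init [9,7], then init [11,8], then perf-cache [12,9], then init [13,10], then perf-cache [14,11] — 10 commits in the same relative order in both, and the DP table's final entry dp[15][11] is also 10, so no common subsequence is longer.

10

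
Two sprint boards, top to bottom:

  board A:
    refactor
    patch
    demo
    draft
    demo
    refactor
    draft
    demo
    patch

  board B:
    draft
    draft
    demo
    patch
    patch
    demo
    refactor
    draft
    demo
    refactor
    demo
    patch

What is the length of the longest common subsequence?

7

Taking patch at board A[2]=board B[5]; then demo at board A[3]=board B[6]; then draft at board A[4]=board B[8]; then demo at board A[5]=board B[9]; then refactor at board A[6]=board B[10]; then demo at board A[8]=board B[11]; then patch at board A[9]=board B[12] gives a common subsequence of length 7. The LCS DP gives dp[9][12] = 7, so this is optimal.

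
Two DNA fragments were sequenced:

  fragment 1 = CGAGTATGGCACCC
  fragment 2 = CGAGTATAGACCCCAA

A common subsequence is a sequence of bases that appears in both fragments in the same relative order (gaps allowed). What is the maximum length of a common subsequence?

Match C at fragment 1[1]=fragment 2[1], then G at fragment 1[2]=fragment 2[2], then A at fragment 1[3]=fragment 2[3], then G at fragment 1[4]=fragment 2[4], then T at fragment 1[5]=fragment 2[5], then A at fragment 1[6]=fragment 2[6], then T at fragment 1[7]=fragment 2[7], then G at fragment 1[8]=fragment 2[9], then C at fragment 1[10]=fragment 2[11], then C at fragment 1[12]=fragment 2[12], then C at fragment 1[13]=fragment 2[13], then C at fragment 1[14]=fragment 2[14] — 12 bases in the same relative order in both. Since dp[14][16] = 12, nothing longer is possible.

12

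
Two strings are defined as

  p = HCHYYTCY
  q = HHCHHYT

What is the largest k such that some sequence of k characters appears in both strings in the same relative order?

5

Let dp[i][j] be the LCS length of the first i characters of p and the first j characters of q. dp[i][j] = dp[i-1][j-1]+1 when the i-th and j-th characters match, else max(dp[i-1][j], dp[i][j-1]).
    ·  H  H  C  H  H  Y  T
 ·  0  0  0  0  0  0  0  0
 H  0  1  1  1  1  1  1  1
 C  0  1  1  2  2  2  2  2
 H  0  1  2  2  3  3  3  3
 Y  0  1  2  2  3  3  4  4
 Y  0  1  2  2  3  3  4  4
 T  0  1  2  2  3  3  4  5
 C  0  1  2  3  3  3  4  5
 Y  0  1  2  3  3  3  4  5
dp[8][7] = 5. One LCS (by backtracking along matches): HCHYT.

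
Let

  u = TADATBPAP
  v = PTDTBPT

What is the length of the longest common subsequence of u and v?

5

Pick T [1,2]; then D [3,3]; then T [5,4]; then B [6,5]; then P [7,6]; all 5 characters appear in both, in order. dp[9][7] = 5 confirms this is the maximum.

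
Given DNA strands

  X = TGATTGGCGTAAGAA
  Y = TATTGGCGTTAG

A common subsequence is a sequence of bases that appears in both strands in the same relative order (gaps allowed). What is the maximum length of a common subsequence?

Taking T at X[1]=Y[1], A at X[3]=Y[2], T at X[4]=Y[3], T at X[5]=Y[4], G at X[6]=Y[5], G at X[7]=Y[6], C at X[8]=Y[7], G at X[9]=Y[8], T at X[10]=Y[10], A at X[12]=Y[11], G at X[13]=Y[12] gives a common subsequence of length 11. The LCS DP gives dp[15][12] = 11, so this is optimal.

11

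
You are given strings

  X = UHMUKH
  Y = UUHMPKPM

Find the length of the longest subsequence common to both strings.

Let dp[i][j] be the LCS length of the first i characters of X and the first j characters of Y. dp[i][j] = dp[i-1][j-1]+1 when the i-th and j-th characters match, else max(dp[i-1][j], dp[i][j-1]).
    ·  U  U  H  M  P  K  P  M
 ·  0  0  0  0  0  0  0  0  0
 U  0  1  1  1  1  1  1  1  1
 H  0  1  1  2  2  2  2  2  2
 M  0  1  1  2  3  3  3  3  3
 U  0  1  2  2  3  3  3  3  3
 K  0  1  2  2  3  3  4  4  4
 H  0  1  2  3  3  3  4  4  4
dp[6][8] = 4. One LCS (by backtracking along matches): UHMK.

4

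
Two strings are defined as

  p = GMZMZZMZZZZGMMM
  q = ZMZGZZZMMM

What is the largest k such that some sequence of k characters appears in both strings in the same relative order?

Let dp[i][j] be the LCS length of the first i characters of p and the first j characters of q. dp[i][j] = dp[i-1][j-1]+1 when the i-th and j-th characters match, else max(dp[i-1][j], dp[i][j-1]).
    ·  Z  M  Z  G  Z  Z  Z  M  M  M
 ·  0  0  0  0  0  0  0  0  0  0  0
 G  0  0  0  0  1  1  1  1  1  1  1
 M  0  0  1  1  1  1  1  1  2  2  2
 Z  0  1  1  2  2  2  2  2  2  2  2
 M  0  1  2  2  2  2  2  2  3  3  3
 Z  0  1  2  3  3  3  3  3  3  3  3
 Z  0  1  2  3  3  4  4  4  4  4  4
 M  0  1  2  3  3  4  4  4  5  5  5
 Z  0  1  2  3  3  4  5  5  5  5  5
 Z  0  1  2  3  3  4  5  6  6  6  6
 Z  0  1  2  3  3  4  5  6  6  6  6
 Z  0  1  2  3  3  4  5  6  6  6  6
 G  0  1  2  3  4  4  5  6  6  6  6
 M  0  1  2  3  4  4  5  6  7  7  7
 M  0  1  2  3  4  4  5  6  7  8  8
 M  0  1  2  3  4  4  5  6  7  8  9
dp[15][10] = 9. One LCS (by backtracking along matches): ZMZZZZMMM.

9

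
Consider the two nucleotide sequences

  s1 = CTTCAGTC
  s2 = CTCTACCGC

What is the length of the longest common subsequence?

6

Match C (s1 #1, s2 #1) → T (s1 #2, s2 #2) → T (s1 #3, s2 #4) → C (s1 #4, s2 #7) → G (s1 #6, s2 #8) → C (s1 #8, s2 #9) — 6 bases in the same relative order in both. dp[8][9] = 6 confirms this is the maximum.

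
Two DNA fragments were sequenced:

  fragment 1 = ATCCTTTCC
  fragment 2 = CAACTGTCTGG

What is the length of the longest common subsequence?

5

Match A (fragment 1 #1, fragment 2 #3), C (fragment 1 #4, fragment 2 #4), T (fragment 1 #5, fragment 2 #5), T (fragment 1 #6, fragment 2 #7), T (fragment 1 #7, fragment 2 #9) — 5 bases in the same relative order in both. The LCS DP gives dp[9][11] = 5, so this is optimal.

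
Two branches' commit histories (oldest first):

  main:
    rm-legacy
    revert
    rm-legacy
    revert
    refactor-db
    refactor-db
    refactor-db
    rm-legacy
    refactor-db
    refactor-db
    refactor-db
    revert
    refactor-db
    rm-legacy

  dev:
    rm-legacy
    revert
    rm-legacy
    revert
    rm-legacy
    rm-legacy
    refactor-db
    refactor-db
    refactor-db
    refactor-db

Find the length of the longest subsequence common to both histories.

Pick rm-legacy [1,1], revert [2,2], rm-legacy [3,3], revert [4,4], rm-legacy [8,6], refactor-db [9,7], refactor-db [10,8], refactor-db [11,9], refactor-db [13,10]; all 9 commits appear in both, in order, and the DP table's final entry dp[14][10] is also 9, so no common subsequence is longer.

9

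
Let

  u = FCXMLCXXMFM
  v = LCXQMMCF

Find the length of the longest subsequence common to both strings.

5

Let dp[i][j] be the LCS length of the first i characters of u and the first j characters of v. dp[i][j] = dp[i-1][j-1]+1 when the i-th and j-th characters match, else max(dp[i-1][j], dp[i][j-1]).
    ·  L  C  X  Q  M  M  C  F
 ·  0  0  0  0  0  0  0  0  0
 F  0  0  0  0  0  0  0  0  1
 C  0  0  1  1  1  1  1  1  1
 X  0  0  1  2  2  2  2  2  2
 M  0  0  1  2  2  3  3  3  3
 L  0  1  1  2  2  3  3  3  3
 C  0  1  2  2  2  3  3  4  4
 X  0  1  2  3  3  3  3  4  4
 X  0  1  2  3  3  3  3  4  4
 M  0  1  2  3  3  4  4  4  4
 F  0  1  2  3  3  4  4  4  5
 M  0  1  2  3  3  4  5  5  5
dp[11][8] = 5. One LCS (by backtracking along matches): CXMCF.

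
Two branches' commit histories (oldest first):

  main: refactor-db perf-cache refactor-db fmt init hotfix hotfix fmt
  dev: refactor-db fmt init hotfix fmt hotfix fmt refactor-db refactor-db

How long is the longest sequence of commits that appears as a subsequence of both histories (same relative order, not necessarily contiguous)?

6

Taking refactor-db (main #3, dev #1) → fmt (main #4, dev #2) → init (main #5, dev #3) → hotfix (main #6, dev #4) → hotfix (main #7, dev #6) → fmt (main #8, dev #7) gives a common subsequence of length 6. The LCS DP gives dp[8][9] = 6, so this is optimal.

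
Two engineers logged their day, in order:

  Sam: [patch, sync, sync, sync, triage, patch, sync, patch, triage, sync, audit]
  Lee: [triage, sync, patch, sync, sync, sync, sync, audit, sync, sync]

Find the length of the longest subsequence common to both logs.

6

Taking patch (Sam #1, Lee #3); then sync (Sam #2, Lee #5); then sync (Sam #3, Lee #6); then sync (Sam #4, Lee #7); then sync (Sam #7, Lee #9); then sync (Sam #10, Lee #10) gives a common subsequence of length 6. The LCS DP gives dp[11][10] = 6, so this is optimal.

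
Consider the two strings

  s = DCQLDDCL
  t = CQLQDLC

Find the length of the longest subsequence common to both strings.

5

One common subsequence of length 5: C (s #2, t #1) → Q (s #3, t #2) → L (s #4, t #3) → D (s #5, t #5) → C (s #7, t #7), and the DP table's final entry dp[8][7] is also 5, so no common subsequence is longer.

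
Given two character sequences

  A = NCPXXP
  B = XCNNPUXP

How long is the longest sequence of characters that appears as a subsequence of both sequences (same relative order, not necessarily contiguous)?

4

Let dp[i][j] be the LCS length of the first i characters of A and the first j characters of B. dp[i][j] = dp[i-1][j-1]+1 when the i-th and j-th characters match, else max(dp[i-1][j], dp[i][j-1]).
    ·  X  C  N  N  P  U  X  P
 ·  0  0  0  0  0  0  0  0  0
 N  0  0  0  1  1  1  1  1  1
 C  0  0  1  1  1  1  1  1  1
 P  0  0  1  1  1  2  2  2  2
 X  0  1  1  1  1  2  2  3  3
 X  0  1  1  1  1  2  2  3  3
 P  0  1  1  1  1  2  2  3  4
dp[6][8] = 4. One LCS (by backtracking along matches): NPXP.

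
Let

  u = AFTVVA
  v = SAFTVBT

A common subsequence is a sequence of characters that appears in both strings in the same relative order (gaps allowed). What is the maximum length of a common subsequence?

4

One common subsequence of length 4: A [1,2] → F [2,3] → T [3,4] → V [4,5], and the DP table's final entry dp[6][7] is also 4, so no common subsequence is longer.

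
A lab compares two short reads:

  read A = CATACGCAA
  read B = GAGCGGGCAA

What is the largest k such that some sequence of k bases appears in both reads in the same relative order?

6

Let dp[i][j] be the LCS length of the first i bases of read A and the first j bases of read B. dp[i][j] = dp[i-1][j-1]+1 when the i-th and j-th bases match, else max(dp[i-1][j], dp[i][j-1]).
    ·  G  A  G  C  G  G  G  C  A  A
 ·  0  0  0  0  0  0  0  0  0  0  0
 C  0  0  0  0  1  1  1  1  1  1  1
 A  0  0  1  1  1  1  1  1  1  2  2
 T  0  0  1  1  1  1  1  1  1  2  2
 A  0  0  1  1  1  1  1  1  1  2  3
 C  0  0  1  1  2  2  2  2  2  2  3
 G  0  1  1  2  2  3  3  3  3  3  3
 C  0  1  1  2  3  3  3  3  4  4  4
 A  0  1  2  2  3  3  3  3  4  5  5
 A  0  1  2  2  3  3  3  3  4  5  6
dp[9][10] = 6. One LCS (by backtracking along matches): ACGCAA.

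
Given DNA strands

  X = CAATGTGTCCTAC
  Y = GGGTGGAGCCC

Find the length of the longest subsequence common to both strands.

Let dp[i][j] be the LCS length of the first i bases of X and the first j bases of Y. dp[i][j] = dp[i-1][j-1]+1 when the i-th and j-th bases match, else max(dp[i-1][j], dp[i][j-1]).
    ·  G  G  G  T  G  G  A  G  C  C  C
 ·  0  0  0  0  0  0  0  0  0  0  0  0
 C  0  0  0  0  0  0  0  0  0  1  1  1
 A  0  0  0  0  0  0  0  1  1  1  1  1
 A  0  0  0  0  0  0  0  1  1  1  1  1
 T  0  0  0  0  1  1  1  1  1  1  1  1
 G  0  1  1  1  1  2  2  2  2  2  2  2
 T  0  1  1  1  2  2  2  2  2  2  2  2
 G  0  1  2  2  2  3  3  3  3  3  3  3
 T  0  1  2  2  3  3  3  3  3  3  3  3
 C  0  1  2  2  3  3  3  3  3  4  4  4
 C  0  1  2  2  3  3  3  3  3  4  5  5
 T  0  1  2  2  3  3  3  3  3  4  5  5
 A  0  1  2  2  3  3  3  4  4  4  5  5
 C  0  1  2  2  3  3  3  4  4  5  5  6
dp[13][11] = 6. One LCS (by backtracking along matches): TGGCCC.

6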